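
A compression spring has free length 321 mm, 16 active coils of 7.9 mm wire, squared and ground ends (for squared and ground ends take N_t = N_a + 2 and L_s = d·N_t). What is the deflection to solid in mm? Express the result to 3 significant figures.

179 mm

N_t = 18; L_s = 7.9·18 = 142.2 mm
δ_solid = L₀ − L_s = 321 − 142.2 = 178.8 mm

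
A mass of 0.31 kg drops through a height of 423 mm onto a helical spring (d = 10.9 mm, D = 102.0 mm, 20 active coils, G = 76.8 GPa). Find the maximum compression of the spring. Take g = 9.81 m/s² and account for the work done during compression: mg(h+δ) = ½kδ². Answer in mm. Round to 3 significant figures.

k = Gd⁴/(8D³N_a) = (76.8×10³)(10.9⁴)/(8·102.0³·20) = 6.3848 N/mm
W = mg = 0.31 × 9.81 = 3.0411 N
½kδ² − Wδ − Wh = 0 → δ = (W + √(W² + 2kWh))/k
δ = (3.0411 + √(9.2483 + 16426.6))/6.3848 = (3.0411 + 128.2)/6.3848 = 20.556 mm

20.6 mm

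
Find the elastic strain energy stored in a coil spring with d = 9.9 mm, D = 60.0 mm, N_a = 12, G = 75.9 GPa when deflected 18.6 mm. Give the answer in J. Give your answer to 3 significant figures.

6.08 J

k = Gd⁴/(8D³N_a) = (75.9×10³)(9.9⁴)/(8·60.0³·12) = 35.161 N/mm
U = ½kδ² = 0.5 × 35.161 × 18.6² = 6082.1 N·mm = 6.0821 J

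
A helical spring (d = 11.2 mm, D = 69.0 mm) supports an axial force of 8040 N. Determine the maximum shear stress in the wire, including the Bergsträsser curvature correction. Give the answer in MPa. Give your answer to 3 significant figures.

1240 MPa

Spring index C = D/d = 69.0/11.2 = 6.1607
K_B = (4C+2)/(4C−3) = 26.643/21.643 = 1.2310
τ₀ = 8FD/(πd³) = 8·8040·69.0/(π·11.2³) = 4.43808e+06/4413.7 = 1005.5 MPa
τ_max = K·τ₀ = 1.2310 × 1005.5 = 1237.8 MPa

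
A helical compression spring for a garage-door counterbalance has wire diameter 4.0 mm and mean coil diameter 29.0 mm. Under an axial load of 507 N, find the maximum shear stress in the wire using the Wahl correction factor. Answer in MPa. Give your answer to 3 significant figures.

Spring index C = D/d = 29.0/4.0 = 7.2500
K_W = (4C−1)/(4C−4) + 0.615/C = 28.000/25.000 + 0.0848 = 1.2048
τ₀ = 8FD/(πd³) = 8·507·29.0/(π·4.0³) = 117624/201.06 = 585.01 MPa
τ_max = K·τ₀ = 1.2048 × 585.01 = 704.84 MPa

705 MPa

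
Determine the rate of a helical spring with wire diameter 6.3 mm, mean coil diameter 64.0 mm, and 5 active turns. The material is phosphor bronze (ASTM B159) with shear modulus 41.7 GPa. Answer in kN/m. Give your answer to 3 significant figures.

k = Gd⁴/(8D³N_a) = (41.7×10³ × 6.3⁴) / (8 × 64.0³ × 5)
  = 6.56898e+07 / 1.04858e+07 = 6.2647 N/mm

6.26 kN/m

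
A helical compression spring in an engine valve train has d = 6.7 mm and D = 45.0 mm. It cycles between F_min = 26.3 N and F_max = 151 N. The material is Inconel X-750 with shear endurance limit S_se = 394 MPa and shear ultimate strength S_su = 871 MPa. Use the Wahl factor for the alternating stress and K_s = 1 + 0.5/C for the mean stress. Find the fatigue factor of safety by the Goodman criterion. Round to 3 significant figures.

8.67

C = D/d = 45.0/6.7 = 6.7164; K_W = (4C−1)/(4C−4)+0.615/C = 1.2228; K_s = 1+0.5/C = 1.0744
F_a = (F_max−F_min)/2 = 62.35 N; F_m = (F_max+F_min)/2 = 88.65 N
τ_a = K_W·8F_aD/(πd³) = 1.2228 × 23.756 = 29.047 MPa
τ_m = K_s·8F_mD/(πd³) = 1.0744 × 33.776 = 36.29 MPa
Goodman: 1/n_f = τ_a/S_se + τ_m/S_su = 29.047/394 + 36.29/871 = 0.07372 + 0.04167 = 0.11539
n_f = 1/0.11539 = 8.666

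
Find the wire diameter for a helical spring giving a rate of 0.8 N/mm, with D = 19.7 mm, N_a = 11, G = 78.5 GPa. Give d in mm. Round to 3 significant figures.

1.62 mm

d = (8D³N_a·k / G)^(1/4) = (8·19.7³·11·0.8 / (78.5×10³))^0.25
  = (6.8565)^0.25 = 1.6182 mm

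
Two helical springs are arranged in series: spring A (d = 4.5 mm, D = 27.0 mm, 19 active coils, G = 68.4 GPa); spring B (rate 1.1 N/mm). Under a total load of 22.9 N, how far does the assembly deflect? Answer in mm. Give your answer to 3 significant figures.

k_A = Gd⁴/(8D³N_a) = (68.4×10³)(4.5⁴)/(8·27.0³·19) = 9.375 N/mm
Series: 1/k_eq = 1/9.375 + 1/1.1 = 1.0158; k_eq = 0.98449 N/mm
δ = F/k_eq = 22.9/0.98449 = 23.261 mm

23.3 mm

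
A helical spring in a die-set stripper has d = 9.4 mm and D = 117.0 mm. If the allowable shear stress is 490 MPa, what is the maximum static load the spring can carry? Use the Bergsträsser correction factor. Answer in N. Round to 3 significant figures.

1230 N

C = D/d = 117.0/9.4 = 12.4468
K_B = (4C+2)/(4C−3) = 51.787/46.787 = 1.1069
τ_max = K·8FD/(πd³) → F_max = τ_allow·πd³/(8DK)
F_max = 490·π·9.4³/(8·117.0·1.1069) = 1.2786e+06/1036 = 1234.1 N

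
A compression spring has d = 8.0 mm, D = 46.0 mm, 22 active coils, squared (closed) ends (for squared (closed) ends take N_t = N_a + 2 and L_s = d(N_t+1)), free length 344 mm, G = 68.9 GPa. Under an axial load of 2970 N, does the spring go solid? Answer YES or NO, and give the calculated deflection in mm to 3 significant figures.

k = Gd⁴/(8D³N_a) = (68.9×10³)(8.0⁴)/(8·46.0³·22) = 16.474 N/mm
N_t = 24; L_s = 8.0·25 = 200 mm; δ_solid = L₀ − L_s = 344 − 200 = 144 mm
δ = F/k = 2970/16.474 = 180.29 mm
δ ≥ δ_solid → spring goes solid

YES, δ = 180 mm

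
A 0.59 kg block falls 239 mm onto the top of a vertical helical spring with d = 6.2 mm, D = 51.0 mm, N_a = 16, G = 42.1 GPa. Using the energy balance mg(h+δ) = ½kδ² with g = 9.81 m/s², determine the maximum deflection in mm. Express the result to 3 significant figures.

k = Gd⁴/(8D³N_a) = (42.1×10³)(6.2⁴)/(8·51.0³·16) = 3.6638 N/mm
W = mg = 0.59 × 9.81 = 5.7879 N
½kδ² − Wδ − Wh = 0 → δ = (W + √(W² + 2kWh))/k
δ = (5.7879 + √(33.5 + 10136.2))/3.6638 = (5.7879 + 100.85)/3.6638 = 29.105 mm

29.1 mm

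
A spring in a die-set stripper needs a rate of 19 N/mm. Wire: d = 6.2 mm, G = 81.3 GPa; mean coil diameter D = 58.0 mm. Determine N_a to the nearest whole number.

4

N_a = Gd⁴/(8D³k) = (81.3×10³ × 6.2⁴)/(8 × 58.0³ × 19)
    = 1.20132e+08 / 2.9657e+07 = 4.051 → 4 coils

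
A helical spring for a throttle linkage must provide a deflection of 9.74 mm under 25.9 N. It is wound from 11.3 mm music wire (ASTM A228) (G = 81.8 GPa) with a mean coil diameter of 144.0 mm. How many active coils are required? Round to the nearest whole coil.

Required rate k = F/δ = 25.9/9.74 = 2.6591 N/mm
N_a = Gd⁴/(8D³k) = (81.8×10³ × 11.3⁴)/(8 × 144.0³ × 2.6591)
    = 1.33373e+09 / 6.35211e+07 = 21 → 21 coils

21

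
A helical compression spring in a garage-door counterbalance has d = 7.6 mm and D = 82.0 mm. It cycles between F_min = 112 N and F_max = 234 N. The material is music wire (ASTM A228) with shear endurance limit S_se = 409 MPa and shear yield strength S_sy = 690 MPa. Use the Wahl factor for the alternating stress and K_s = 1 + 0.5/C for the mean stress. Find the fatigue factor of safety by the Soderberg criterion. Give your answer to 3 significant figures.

4.87

C = D/d = 82.0/7.6 = 10.7895; K_W = (4C−1)/(4C−4)+0.615/C = 1.1336; K_s = 1+0.5/C = 1.0463
F_a = (F_max−F_min)/2 = 61 N; F_m = (F_max+F_min)/2 = 173 N
τ_a = K_W·8F_aD/(πd³) = 1.1336 × 29.016 = 32.893 MPa
τ_m = K_s·8F_mD/(πd³) = 1.0463 × 82.292 = 86.106 MPa
Soderberg: 1/n_f = τ_a/S_se + τ_m/S_sy = 32.893/409 + 86.106/690 = 0.08042 + 0.12479 = 0.20521
n_f = 1/0.20521 = 4.873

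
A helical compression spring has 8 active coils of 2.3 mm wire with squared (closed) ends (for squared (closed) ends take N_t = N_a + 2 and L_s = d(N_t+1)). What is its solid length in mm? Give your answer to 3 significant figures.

squared (closed) ends: N_t = N_a + 2 = 8 + 2 = 10
L_s = d·(N_t+1) = 2.3 × 11 = 25.3 mm

25.3 mm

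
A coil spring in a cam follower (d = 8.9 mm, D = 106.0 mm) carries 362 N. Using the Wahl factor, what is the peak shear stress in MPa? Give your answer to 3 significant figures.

Spring index C = D/d = 106.0/8.9 = 11.9101
K_W = (4C−1)/(4C−4) + 0.615/C = 46.640/43.640 + 0.0516 = 1.1204
τ₀ = 8FD/(πd³) = 8·362·106.0/(π·8.9³) = 306976/2214.7 = 138.61 MPa
τ_max = K·τ₀ = 1.1204 × 138.61 = 155.29 MPa

155 MPa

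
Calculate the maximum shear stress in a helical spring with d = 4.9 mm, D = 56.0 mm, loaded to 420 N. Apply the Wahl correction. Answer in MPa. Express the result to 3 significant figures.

573 MPa

Spring index C = D/d = 56.0/4.9 = 11.4286
K_W = (4C−1)/(4C−4) + 0.615/C = 44.714/41.714 + 0.0538 = 1.1257
τ₀ = 8FD/(πd³) = 8·420·56.0/(π·4.9³) = 188160/369.61 = 509.08 MPa
τ_max = K·τ₀ = 1.1257 × 509.08 = 573.09 MPa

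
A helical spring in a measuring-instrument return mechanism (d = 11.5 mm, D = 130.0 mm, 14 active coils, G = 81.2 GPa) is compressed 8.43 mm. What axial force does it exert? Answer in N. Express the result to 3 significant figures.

48.7 N

k = Gd⁴/(8D³N_a) = (81.2×10³)(11.5⁴)/(8·130.0³·14) = 5.7716 N/mm
F = k·δ = 5.7716 × 8.43 = 48.655 N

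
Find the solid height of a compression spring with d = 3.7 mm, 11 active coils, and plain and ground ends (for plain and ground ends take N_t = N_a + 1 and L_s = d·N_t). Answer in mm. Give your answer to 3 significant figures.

44.4 mm

plain and ground ends: N_t = N_a + 1 = 11 + 1 = 12
L_s = d·N_t = 3.7 × 12 = 44.4 mm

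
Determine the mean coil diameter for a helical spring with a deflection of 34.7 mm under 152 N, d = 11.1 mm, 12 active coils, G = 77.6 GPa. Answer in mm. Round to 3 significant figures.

Required rate k = F/δ = 152/34.7 = 4.3804 N/mm
D = (Gd⁴/(8N_a·k))^(1/3) = (77.6×10³·11.1⁴/(8·12·4.3804))^(1/3)
  = (2.80136e+06)^(1/3) = 140.9687 mm

141 mm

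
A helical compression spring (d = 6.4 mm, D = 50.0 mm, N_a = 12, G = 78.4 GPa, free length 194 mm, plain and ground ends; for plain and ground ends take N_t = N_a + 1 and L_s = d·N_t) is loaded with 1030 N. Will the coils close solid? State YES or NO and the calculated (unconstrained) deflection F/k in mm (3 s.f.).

k = Gd⁴/(8D³N_a) = (78.4×10³)(6.4⁴)/(8·50.0³·12) = 10.961 N/mm
N_t = 13; L_s = 6.4·13 = 83.2 mm; δ_solid = L₀ − L_s = 194 − 83.2 = 110.8 mm
δ = F/k = 1030/10.961 = 93.969 mm
δ < δ_solid → spring does not go solid

NO, δ = 94.0 mm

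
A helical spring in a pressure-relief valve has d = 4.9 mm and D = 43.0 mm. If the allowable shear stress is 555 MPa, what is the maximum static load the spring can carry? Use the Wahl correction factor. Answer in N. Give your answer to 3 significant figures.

511 N

C = D/d = 43.0/4.9 = 8.7755
K_W = (4C−1)/(4C−4) + 0.615/C = 34.102/31.102 + 0.0701 = 1.1665
τ_max = K·8FD/(πd³) → F_max = τ_allow·πd³/(8DK)
F_max = 555·π·4.9³/(8·43.0·1.1665) = 2.0513e+05/401.29 = 511.18 N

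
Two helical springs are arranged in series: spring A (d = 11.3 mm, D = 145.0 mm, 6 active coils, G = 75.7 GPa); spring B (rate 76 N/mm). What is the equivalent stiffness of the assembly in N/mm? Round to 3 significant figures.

k_A = Gd⁴/(8D³N_a) = (75.7×10³)(11.3⁴)/(8·145.0³·6) = 8.4346 N/mm
Series: 1/k_eq = 1/8.4346 + 1/76 = 0.13172; k_eq = 7.592 N/mm

7.59 N/mm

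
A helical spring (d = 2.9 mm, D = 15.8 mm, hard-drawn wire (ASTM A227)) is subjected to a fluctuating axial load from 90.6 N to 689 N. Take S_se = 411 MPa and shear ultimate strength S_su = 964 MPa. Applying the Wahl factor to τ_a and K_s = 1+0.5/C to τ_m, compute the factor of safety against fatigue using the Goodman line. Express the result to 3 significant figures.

C = D/d = 15.8/2.9 = 5.4483; K_W = (4C−1)/(4C−4)+0.615/C = 1.2815; K_s = 1+0.5/C = 1.0918
F_a = (F_max−F_min)/2 = 299.2 N; F_m = (F_max+F_min)/2 = 389.8 N
τ_a = K_W·8F_aD/(πd³) = 1.2815 × 493.59 = 632.53 MPa
τ_m = K_s·8F_mD/(πd³) = 1.0918 × 643.05 = 702.06 MPa
Goodman: 1/n_f = τ_a/S_se + τ_m/S_su = 632.53/411 + 702.06/964 = 1.53899 + 0.72828 = 2.2673
n_f = 1/2.2673 = 0.4411

0.441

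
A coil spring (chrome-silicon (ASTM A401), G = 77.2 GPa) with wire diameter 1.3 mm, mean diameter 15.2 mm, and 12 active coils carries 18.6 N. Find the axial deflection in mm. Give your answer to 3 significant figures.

k = Gd⁴/(8D³N_a) = (77.2×10³)(1.3⁴)/(8·15.2³·12) = 0.65402 N/mm
δ = F/k = 18.6 / 0.65402 = 28.44 mm

28.4 mm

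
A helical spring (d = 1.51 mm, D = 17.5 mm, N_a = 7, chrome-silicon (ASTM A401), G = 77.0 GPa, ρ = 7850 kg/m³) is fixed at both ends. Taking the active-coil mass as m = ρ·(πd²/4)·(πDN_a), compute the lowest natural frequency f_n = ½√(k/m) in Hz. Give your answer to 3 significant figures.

248 Hz

k = Gd⁴/(8D³N_a) = (77.0×10³)(1.51⁴)/(8·17.5³·7) = 1.3338 N/mm = 1333.8 N/m
Wire length L = πDN_a = π·17.5·7 = 384.85 mm
m = ρ·(πd²/4)·L = 7850 × 1.7908×10⁻⁶ m² × 0.38485 m = 0.00541 kg
f_n = ½√(k/m) = 0.5·√(1333.8/0.00541) = 0.5·√(2.4655e+05) = 248.27 Hz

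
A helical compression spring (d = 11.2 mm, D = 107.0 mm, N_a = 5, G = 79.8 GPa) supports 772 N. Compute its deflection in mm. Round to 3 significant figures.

k = Gd⁴/(8D³N_a) = (79.8×10³)(11.2⁴)/(8·107.0³·5) = 25.625 N/mm
δ = F/k = 772 / 25.625 = 30.127 mm

30.1 mm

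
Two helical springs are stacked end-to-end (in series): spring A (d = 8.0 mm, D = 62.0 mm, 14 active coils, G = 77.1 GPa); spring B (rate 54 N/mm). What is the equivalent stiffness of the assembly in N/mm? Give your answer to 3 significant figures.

9.70 N/mm

k_A = Gd⁴/(8D³N_a) = (77.1×10³)(8.0⁴)/(8·62.0³·14) = 11.831 N/mm
Series: 1/k_eq = 1/11.831 + 1/54 = 0.10304; k_eq = 9.7048 N/mm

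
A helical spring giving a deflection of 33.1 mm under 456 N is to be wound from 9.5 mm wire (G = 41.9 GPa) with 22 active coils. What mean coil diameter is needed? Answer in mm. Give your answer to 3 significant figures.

52.0 mm

Required rate k = F/δ = 456/33.1 = 13.776 N/mm
D = (Gd⁴/(8N_a·k))^(1/3) = (41.9×10³·9.5⁴/(8·22·13.776))^(1/3)
  = (140753)^(1/3) = 52.0179 mm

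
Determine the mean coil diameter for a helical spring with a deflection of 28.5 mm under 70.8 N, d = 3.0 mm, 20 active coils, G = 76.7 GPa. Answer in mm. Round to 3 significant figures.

Required rate k = F/δ = 70.8/28.5 = 2.4842 N/mm
D = (Gd⁴/(8N_a·k))^(1/3) = (76.7×10³·3.0⁴/(8·20·2.4842))^(1/3)
  = (15630.5)^(1/3) = 25.0029 mm

25.0 mm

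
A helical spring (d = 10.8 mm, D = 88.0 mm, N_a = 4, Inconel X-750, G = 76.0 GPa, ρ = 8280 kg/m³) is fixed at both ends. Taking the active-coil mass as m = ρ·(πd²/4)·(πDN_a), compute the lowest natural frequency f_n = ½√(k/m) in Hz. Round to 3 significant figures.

119 Hz

k = Gd⁴/(8D³N_a) = (76.0×10³)(10.8⁴)/(8·88.0³·4) = 47.414 N/mm = 47414 N/m
Wire length L = πDN_a = π·88.0·4 = 1105.8 mm
m = ρ·(πd²/4)·L = 8280 × 91.609×10⁻⁶ m² × 1.1058 m = 0.8388 kg
f_n = ½√(k/m) = 0.5·√(47414/0.8388) = 0.5·√(56526) = 118.88 Hz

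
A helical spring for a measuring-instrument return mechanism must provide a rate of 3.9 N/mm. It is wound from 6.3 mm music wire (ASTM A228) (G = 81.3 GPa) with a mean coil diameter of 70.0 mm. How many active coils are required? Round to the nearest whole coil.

12

N_a = Gd⁴/(8D³k) = (81.3×10³ × 6.3⁴)/(8 × 70.0³ × 3.9)
    = 1.28072e+08 / 1.07016e+07 = 11.97 → 12 coils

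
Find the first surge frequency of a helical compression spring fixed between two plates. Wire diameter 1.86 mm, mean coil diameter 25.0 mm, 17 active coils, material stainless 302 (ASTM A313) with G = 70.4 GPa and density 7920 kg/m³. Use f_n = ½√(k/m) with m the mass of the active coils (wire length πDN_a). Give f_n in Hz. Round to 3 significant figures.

58.7 Hz

k = Gd⁴/(8D³N_a) = (70.4×10³)(1.86⁴)/(8·25.0³·17) = 0.39652 N/mm = 396.52 N/m
Wire length L = πDN_a = π·25.0·17 = 1335.2 mm
m = ρ·(πd²/4)·L = 7920 × 2.7172×10⁻⁶ m² × 1.3352 m = 0.028733 kg
f_n = ½√(k/m) = 0.5·√(396.52/0.028733) = 0.5·√(13800) = 58.737 Hz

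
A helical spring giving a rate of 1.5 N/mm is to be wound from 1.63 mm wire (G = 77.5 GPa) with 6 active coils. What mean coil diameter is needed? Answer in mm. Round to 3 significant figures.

D = (Gd⁴/(8N_a·k))^(1/3) = (77.5×10³·1.63⁴/(8·6·1.5))^(1/3)
  = (7598.36)^(1/3) = 19.6595 mm

19.7 mm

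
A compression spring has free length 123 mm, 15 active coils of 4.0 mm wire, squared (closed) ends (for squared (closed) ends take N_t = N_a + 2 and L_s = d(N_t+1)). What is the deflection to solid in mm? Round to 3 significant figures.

N_t = 17; L_s = 4.0·18 = 72 mm
δ_solid = L₀ − L_s = 123 − 72 = 51 mm

51.0 mm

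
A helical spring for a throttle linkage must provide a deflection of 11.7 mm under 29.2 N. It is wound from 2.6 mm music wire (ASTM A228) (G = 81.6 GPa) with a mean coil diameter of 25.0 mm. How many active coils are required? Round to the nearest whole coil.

Required rate k = F/δ = 29.2/11.7 = 2.4957 N/mm
N_a = Gd⁴/(8D³k) = (81.6×10³ × 2.6⁴)/(8 × 25.0³ × 2.4957)
    = 3.72892e+06 / 311966 = 11.95 → 12 coils

12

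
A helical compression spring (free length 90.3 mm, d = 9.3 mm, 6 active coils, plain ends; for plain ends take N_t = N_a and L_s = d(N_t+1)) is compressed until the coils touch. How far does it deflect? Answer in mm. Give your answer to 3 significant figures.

N_t = 6; L_s = 9.3·7 = 65.1 mm
δ_solid = L₀ − L_s = 90.3 − 65.1 = 25.2 mm

25.2 mm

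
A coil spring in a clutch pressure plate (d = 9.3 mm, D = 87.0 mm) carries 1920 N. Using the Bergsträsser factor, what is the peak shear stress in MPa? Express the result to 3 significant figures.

606 MPa

Spring index C = D/d = 87.0/9.3 = 9.3548
K_B = (4C+2)/(4C−3) = 39.419/34.419 = 1.1453
τ₀ = 8FD/(πd³) = 8·1920·87.0/(π·9.3³) = 1.33632e+06/2527 = 528.82 MPa
τ_max = K·τ₀ = 1.1453 × 528.82 = 605.65 MPa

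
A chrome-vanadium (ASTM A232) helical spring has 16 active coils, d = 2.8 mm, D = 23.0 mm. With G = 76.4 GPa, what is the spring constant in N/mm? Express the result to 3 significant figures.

3.02 N/mm

k = Gd⁴/(8D³N_a) = (76.4×10³ × 2.8⁴) / (8 × 23.0³ × 16)
  = 4.69597e+06 / 1.55738e+06 = 3.0153 N/mm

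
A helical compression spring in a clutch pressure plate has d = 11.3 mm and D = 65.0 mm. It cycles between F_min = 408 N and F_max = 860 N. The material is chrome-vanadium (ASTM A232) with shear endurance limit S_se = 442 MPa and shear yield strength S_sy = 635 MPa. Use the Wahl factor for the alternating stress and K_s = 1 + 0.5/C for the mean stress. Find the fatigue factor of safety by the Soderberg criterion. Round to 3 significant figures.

5.03

C = D/d = 65.0/11.3 = 5.7522; K_W = (4C−1)/(4C−4)+0.615/C = 1.2647; K_s = 1+0.5/C = 1.0869
F_a = (F_max−F_min)/2 = 226 N; F_m = (F_max+F_min)/2 = 634 N
τ_a = K_W·8F_aD/(πd³) = 1.2647 × 25.925 = 32.789 MPa
τ_m = K_s·8F_mD/(πd³) = 1.0869 × 72.729 = 79.051 MPa
Soderberg: 1/n_f = τ_a/S_se + τ_m/S_sy = 32.789/442 + 79.051/635 = 0.07418 + 0.12449 = 0.19867
n_f = 1/0.19867 = 5.033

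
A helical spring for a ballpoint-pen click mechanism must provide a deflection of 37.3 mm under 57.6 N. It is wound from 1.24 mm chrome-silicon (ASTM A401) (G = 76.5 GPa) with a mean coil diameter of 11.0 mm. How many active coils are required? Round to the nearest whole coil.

11

Required rate k = F/δ = 57.6/37.3 = 1.5442 N/mm
N_a = Gd⁴/(8D³k) = (76.5×10³ × 1.24⁴)/(8 × 11.0³ × 1.5442)
    = 180862 / 16443 = 11 → 11 coils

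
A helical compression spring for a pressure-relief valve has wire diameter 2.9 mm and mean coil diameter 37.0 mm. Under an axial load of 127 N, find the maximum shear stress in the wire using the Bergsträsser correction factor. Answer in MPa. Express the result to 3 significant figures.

Spring index C = D/d = 37.0/2.9 = 12.7586
K_B = (4C+2)/(4C−3) = 53.034/48.034 = 1.1041
τ₀ = 8FD/(πd³) = 8·127·37.0/(π·2.9³) = 37592/76.62 = 490.63 MPa
τ_max = K·τ₀ = 1.1041 × 490.63 = 541.7 MPa

542 MPa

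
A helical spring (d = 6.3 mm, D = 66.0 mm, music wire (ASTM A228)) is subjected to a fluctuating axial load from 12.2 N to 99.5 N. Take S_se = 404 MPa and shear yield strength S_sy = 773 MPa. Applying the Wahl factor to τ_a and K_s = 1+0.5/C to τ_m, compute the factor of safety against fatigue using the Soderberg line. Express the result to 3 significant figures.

C = D/d = 66.0/6.3 = 10.4762; K_W = (4C−1)/(4C−4)+0.615/C = 1.1379; K_s = 1+0.5/C = 1.0477
F_a = (F_max−F_min)/2 = 43.65 N; F_m = (F_max+F_min)/2 = 55.85 N
τ_a = K_W·8F_aD/(πd³) = 1.1379 × 29.339 = 33.383 MPa
τ_m = K_s·8F_mD/(πd³) = 1.0477 × 37.539 = 39.331 MPa
Soderberg: 1/n_f = τ_a/S_se + τ_m/S_sy = 33.383/404 + 39.331/773 = 0.08263 + 0.05088 = 0.13351
n_f = 1/0.13351 = 7.49

7.49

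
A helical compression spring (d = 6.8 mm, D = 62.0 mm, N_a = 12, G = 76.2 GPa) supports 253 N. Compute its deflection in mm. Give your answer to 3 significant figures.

35.5 mm

k = Gd⁴/(8D³N_a) = (76.2×10³)(6.8⁴)/(8·62.0³·12) = 7.1211 N/mm
δ = F/k = 253 / 7.1211 = 35.528 mm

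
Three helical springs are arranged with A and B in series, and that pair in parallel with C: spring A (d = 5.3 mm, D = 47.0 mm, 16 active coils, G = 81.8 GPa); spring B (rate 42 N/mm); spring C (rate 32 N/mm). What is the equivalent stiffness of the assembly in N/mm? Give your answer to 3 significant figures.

36.4 N/mm

k_A = Gd⁴/(8D³N_a) = (81.8×10³)(5.3⁴)/(8·47.0³·16) = 4.8568 N/mm
Springs A,B series: k_AB = 1/(1/4.8568+1/42) = 4.3534 N/mm; parallel with C: k_eq = 4.3534+32 = 36.353 N/mm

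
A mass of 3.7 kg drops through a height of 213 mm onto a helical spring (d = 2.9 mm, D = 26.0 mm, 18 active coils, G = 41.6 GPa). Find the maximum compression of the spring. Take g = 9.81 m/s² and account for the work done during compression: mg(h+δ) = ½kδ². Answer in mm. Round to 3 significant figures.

151 mm

k = Gd⁴/(8D³N_a) = (41.6×10³)(2.9⁴)/(8·26.0³·18) = 1.1625 N/mm
W = mg = 3.7 × 9.81 = 36.297 N
½kδ² − Wδ − Wh = 0 → δ = (W + √(W² + 2kWh))/k
δ = (36.297 + √(1317.5 + 17975.6))/1.1625 = (36.297 + 138.9)/1.1625 = 150.7 mm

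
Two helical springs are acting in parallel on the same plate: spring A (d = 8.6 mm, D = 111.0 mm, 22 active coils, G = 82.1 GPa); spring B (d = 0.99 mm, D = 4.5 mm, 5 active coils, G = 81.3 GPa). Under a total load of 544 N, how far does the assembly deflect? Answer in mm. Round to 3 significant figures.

k_A = Gd⁴/(8D³N_a) = (82.1×10³)(8.6⁴)/(8·111.0³·22) = 1.8658 N/mm
k_B = Gd⁴/(8D³N_a) = (81.3×10³)(0.99⁴)/(8·4.5³·5) = 21.426 N/mm
Parallel: k_eq = 1.8658 + 21.426 = 23.291 N/mm
δ = F/k_eq = 544/23.291 = 23.356 mm

23.4 mm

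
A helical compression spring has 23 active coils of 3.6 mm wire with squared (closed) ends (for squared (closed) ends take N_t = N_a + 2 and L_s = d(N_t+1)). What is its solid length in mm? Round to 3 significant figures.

squared (closed) ends: N_t = N_a + 2 = 23 + 2 = 25
L_s = d·(N_t+1) = 3.6 × 26 = 93.6 mm

93.6 mm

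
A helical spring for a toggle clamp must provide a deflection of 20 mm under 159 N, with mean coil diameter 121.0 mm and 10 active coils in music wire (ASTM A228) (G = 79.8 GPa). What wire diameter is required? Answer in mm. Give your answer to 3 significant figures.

Required rate k = F/δ = 159/20 = 7.95 N/mm
d = (8D³N_a·k / G)^(1/4) = (8·121.0³·10·7.95 / (79.8×10³))^0.25
  = (14119)^0.25 = 10.9007 mm

10.9 mm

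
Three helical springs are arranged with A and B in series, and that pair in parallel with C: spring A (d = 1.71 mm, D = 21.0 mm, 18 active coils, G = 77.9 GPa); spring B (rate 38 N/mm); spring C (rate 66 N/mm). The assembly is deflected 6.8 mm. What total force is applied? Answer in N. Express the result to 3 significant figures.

452 N

k_A = Gd⁴/(8D³N_a) = (77.9×10³)(1.71⁴)/(8·21.0³·18) = 0.49946 N/mm
Springs A,B series: k_AB = 1/(1/0.49946+1/38) = 0.49298 N/mm; parallel with C: k_eq = 0.49298+66 = 66.493 N/mm
F = k_eq·δ = 66.493·6.8 = 452.15 N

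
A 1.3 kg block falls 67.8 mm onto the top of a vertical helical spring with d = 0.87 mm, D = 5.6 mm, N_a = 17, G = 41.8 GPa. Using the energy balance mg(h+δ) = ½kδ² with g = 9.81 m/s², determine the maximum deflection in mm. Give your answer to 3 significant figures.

k = Gd⁴/(8D³N_a) = (41.8×10³)(0.87⁴)/(8·5.6³·17) = 1.0027 N/mm
W = mg = 1.3 × 9.81 = 12.753 N
½kδ² − Wδ − Wh = 0 → δ = (W + √(W² + 2kWh))/k
δ = (12.753 + √(162.64 + 1733.89))/1.0027 = (12.753 + 43.549)/1.0027 = 56.153 mm

56.2 mm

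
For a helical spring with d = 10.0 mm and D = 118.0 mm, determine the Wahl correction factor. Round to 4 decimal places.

1.1216

C = D/d = 118.0/10.0 = 11.8000
K_W = (4C−1)/(4C−4) + 0.615/C = 46.200/43.200 + 0.0521 = 1.1216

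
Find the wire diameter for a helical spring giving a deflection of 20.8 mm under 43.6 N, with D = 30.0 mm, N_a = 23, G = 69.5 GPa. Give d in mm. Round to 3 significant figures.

Required rate k = F/δ = 43.6/20.8 = 2.0962 N/mm
d = (8D³N_a·k / G)^(1/4) = (8·30.0³·23·2.0962 / (69.5×10³))^0.25
  = (149.84)^0.25 = 3.4987 mm

3.50 mm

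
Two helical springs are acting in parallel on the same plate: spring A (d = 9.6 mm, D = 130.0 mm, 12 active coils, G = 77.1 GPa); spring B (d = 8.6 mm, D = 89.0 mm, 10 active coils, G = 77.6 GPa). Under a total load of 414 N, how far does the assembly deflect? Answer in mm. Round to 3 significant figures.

38.9 mm

k_A = Gd⁴/(8D³N_a) = (77.1×10³)(9.6⁴)/(8·130.0³·12) = 3.1048 N/mm
k_B = Gd⁴/(8D³N_a) = (77.6×10³)(8.6⁴)/(8·89.0³·10) = 7.5265 N/mm
Parallel: k_eq = 3.1048 + 7.5265 = 10.631 N/mm
δ = F/k_eq = 414/10.631 = 38.941 mm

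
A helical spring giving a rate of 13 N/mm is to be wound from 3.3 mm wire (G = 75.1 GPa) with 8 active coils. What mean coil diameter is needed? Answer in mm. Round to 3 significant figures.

D = (Gd⁴/(8N_a·k))^(1/3) = (75.1×10³·3.3⁴/(8·8·13))^(1/3)
  = (10704.6)^(1/3) = 22.0389 mm

22.0 mm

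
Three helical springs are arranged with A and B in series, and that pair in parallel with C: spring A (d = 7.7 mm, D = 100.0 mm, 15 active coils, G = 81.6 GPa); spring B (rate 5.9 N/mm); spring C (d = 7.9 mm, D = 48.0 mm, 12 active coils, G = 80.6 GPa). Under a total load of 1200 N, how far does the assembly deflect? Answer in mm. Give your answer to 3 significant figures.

38.4 mm

k_A = Gd⁴/(8D³N_a) = (81.6×10³)(7.7⁴)/(8·100.0³·15) = 2.3904 N/mm
k_C = Gd⁴/(8D³N_a) = (80.6×10³)(7.9⁴)/(8·48.0³·12) = 29.57 N/mm
Springs A,B series: k_AB = 1/(1/2.3904+1/5.9) = 1.7012 N/mm; parallel with C: k_eq = 1.7012+29.57 = 31.271 N/mm
δ = F/k_eq = 1200/31.271 = 38.374 mm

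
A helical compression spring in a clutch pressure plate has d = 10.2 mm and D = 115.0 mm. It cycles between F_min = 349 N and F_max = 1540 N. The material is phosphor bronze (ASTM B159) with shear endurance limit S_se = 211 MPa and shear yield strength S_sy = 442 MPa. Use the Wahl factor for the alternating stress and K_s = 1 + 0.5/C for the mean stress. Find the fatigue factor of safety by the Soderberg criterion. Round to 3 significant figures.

0.669

C = D/d = 115.0/10.2 = 11.2745; K_W = (4C−1)/(4C−4)+0.615/C = 1.1275; K_s = 1+0.5/C = 1.0443
F_a = (F_max−F_min)/2 = 595.5 N; F_m = (F_max+F_min)/2 = 944.5 N
τ_a = K_W·8F_aD/(πd³) = 1.1275 × 164.33 = 185.29 MPa
τ_m = K_s·8F_mD/(πd³) = 1.0443 × 260.64 = 272.2 MPa
Soderberg: 1/n_f = τ_a/S_se + τ_m/S_sy = 185.29/211 + 272.2/442 = 0.87815 + 0.61583 = 1.494
n_f = 1/1.494 = 0.6694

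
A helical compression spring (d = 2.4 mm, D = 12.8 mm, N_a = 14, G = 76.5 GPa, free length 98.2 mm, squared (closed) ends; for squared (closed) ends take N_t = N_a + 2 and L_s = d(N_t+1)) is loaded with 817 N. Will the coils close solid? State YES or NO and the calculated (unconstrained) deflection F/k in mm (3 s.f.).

YES, δ = 75.6 mm

k = Gd⁴/(8D³N_a) = (76.5×10³)(2.4⁴)/(8·12.8³·14) = 10.806 N/mm
N_t = 16; L_s = 2.4·17 = 40.8 mm; δ_solid = L₀ − L_s = 98.2 − 40.8 = 57.4 mm
δ = F/k = 817/10.806 = 75.607 mm
δ ≥ δ_solid → spring goes solid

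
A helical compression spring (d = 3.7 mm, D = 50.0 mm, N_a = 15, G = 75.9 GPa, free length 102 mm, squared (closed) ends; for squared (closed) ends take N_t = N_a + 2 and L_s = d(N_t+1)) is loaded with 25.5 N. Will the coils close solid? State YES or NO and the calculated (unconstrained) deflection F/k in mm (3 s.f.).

NO, δ = 26.9 mm

k = Gd⁴/(8D³N_a) = (75.9×10³)(3.7⁴)/(8·50.0³·15) = 0.94833 N/mm
N_t = 17; L_s = 3.7·18 = 66.6 mm; δ_solid = L₀ − L_s = 102 − 66.6 = 35.4 mm
δ = F/k = 25.5/0.94833 = 26.89 mm
δ < δ_solid → spring does not go solid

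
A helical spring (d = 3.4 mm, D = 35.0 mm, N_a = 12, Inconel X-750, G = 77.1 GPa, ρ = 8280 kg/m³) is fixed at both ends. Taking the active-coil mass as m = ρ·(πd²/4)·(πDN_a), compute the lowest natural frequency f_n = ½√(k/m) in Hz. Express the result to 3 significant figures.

k = Gd⁴/(8D³N_a) = (77.1×10³)(3.4⁴)/(8·35.0³·12) = 2.5032 N/mm = 2503.2 N/m
Wire length L = πDN_a = π·35.0·12 = 1319.5 mm
m = ρ·(πd²/4)·L = 8280 × 9.0792×10⁻⁶ m² × 1.3195 m = 0.099192 kg
f_n = ½√(k/m) = 0.5·√(2503.2/0.099192) = 0.5·√(25236) = 79.429 Hz

79.4 Hz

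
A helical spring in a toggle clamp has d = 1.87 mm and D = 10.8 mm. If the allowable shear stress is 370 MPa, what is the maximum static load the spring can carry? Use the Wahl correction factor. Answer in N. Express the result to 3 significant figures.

C = D/d = 10.8/1.87 = 5.7754
K_W = (4C−1)/(4C−4) + 0.615/C = 22.102/19.102 + 0.1065 = 1.2635
τ_max = K·8FD/(πd³) → F_max = τ_allow·πd³/(8DK)
F_max = 370·π·1.87³/(8·10.8·1.2635) = 7601.1/109.17 = 69.626 N

69.6 N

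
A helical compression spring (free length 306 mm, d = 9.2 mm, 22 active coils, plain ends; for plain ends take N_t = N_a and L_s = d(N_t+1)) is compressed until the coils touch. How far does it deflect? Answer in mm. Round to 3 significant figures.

94.4 mm

N_t = 22; L_s = 9.2·23 = 211.6 mm
δ_solid = L₀ − L_s = 306 − 211.6 = 94.4 mm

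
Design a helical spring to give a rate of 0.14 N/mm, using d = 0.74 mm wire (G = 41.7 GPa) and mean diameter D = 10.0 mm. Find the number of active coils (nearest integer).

N_a = Gd⁴/(8D³k) = (41.7×10³ × 0.74⁴)/(8 × 10.0³ × 0.14)
    = 12504.4 / 1120 = 11.16 → 11 coils

11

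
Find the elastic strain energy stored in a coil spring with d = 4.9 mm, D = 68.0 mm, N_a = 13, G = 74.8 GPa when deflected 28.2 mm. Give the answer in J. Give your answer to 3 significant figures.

k = Gd⁴/(8D³N_a) = (74.8×10³)(4.9⁴)/(8·68.0³·13) = 1.3186 N/mm
U = ½kδ² = 0.5 × 1.3186 × 28.2² = 524.32 N·mm = 0.52432 J

0.524 J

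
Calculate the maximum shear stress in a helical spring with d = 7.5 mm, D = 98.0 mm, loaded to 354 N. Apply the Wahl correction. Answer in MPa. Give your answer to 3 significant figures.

Spring index C = D/d = 98.0/7.5 = 13.0667
K_W = (4C−1)/(4C−4) + 0.615/C = 51.267/48.267 + 0.0471 = 1.1092
τ₀ = 8FD/(πd³) = 8·354·98.0/(π·7.5³) = 277536/1325.4 = 209.4 MPa
τ_max = K·τ₀ = 1.1092 × 209.4 = 232.28 MPa

232 MPa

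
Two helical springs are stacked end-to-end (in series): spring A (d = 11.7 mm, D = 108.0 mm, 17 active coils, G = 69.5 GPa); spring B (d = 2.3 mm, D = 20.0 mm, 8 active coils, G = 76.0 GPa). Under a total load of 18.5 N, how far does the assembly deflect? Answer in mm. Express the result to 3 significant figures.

k_A = Gd⁴/(8D³N_a) = (69.5×10³)(11.7⁴)/(8·108.0³·17) = 7.6018 N/mm
k_B = Gd⁴/(8D³N_a) = (76.0×10³)(2.3⁴)/(8·20.0³·8) = 4.1539 N/mm
Series: 1/k_eq = 1/7.6018 + 1/4.1539 = 0.37229; k_eq = 2.6861 N/mm
δ = F/k_eq = 18.5/2.6861 = 6.8873 mm

6.89 mm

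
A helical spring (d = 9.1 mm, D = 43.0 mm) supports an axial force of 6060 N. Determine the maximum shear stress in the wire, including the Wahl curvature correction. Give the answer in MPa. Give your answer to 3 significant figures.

Spring index C = D/d = 43.0/9.1 = 4.7253
K_W = (4C−1)/(4C−4) + 0.615/C = 17.901/14.901 + 0.1302 = 1.3315
τ₀ = 8FD/(πd³) = 8·6060·43.0/(π·9.1³) = 2.08464e+06/2367.4 = 880.56 MPa
τ_max = K·τ₀ = 1.3315 × 880.56 = 1172.4 MPa

1170 MPa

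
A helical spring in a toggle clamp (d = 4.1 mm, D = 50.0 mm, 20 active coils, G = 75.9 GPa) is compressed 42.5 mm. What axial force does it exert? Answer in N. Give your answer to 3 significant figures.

45.6 N

k = Gd⁴/(8D³N_a) = (75.9×10³)(4.1⁴)/(8·50.0³·20) = 1.0724 N/mm
F = k·δ = 1.0724 × 42.5 = 45.576 N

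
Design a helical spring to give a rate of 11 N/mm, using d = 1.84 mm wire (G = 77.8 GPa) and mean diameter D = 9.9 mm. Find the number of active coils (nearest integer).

N_a = Gd⁴/(8D³k) = (77.8×10³ × 1.84⁴)/(8 × 9.9³ × 11)
    = 891766 / 85386.3 = 10.44 → 10 coils

10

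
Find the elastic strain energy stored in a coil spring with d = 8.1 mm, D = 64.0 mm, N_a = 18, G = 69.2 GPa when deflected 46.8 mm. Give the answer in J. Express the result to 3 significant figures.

k = Gd⁴/(8D³N_a) = (69.2×10³)(8.1⁴)/(8·64.0³·18) = 7.8912 N/mm
U = ½kδ² = 0.5 × 7.8912 × 46.8² = 8641.8 N·mm = 8.6418 J

8.64 J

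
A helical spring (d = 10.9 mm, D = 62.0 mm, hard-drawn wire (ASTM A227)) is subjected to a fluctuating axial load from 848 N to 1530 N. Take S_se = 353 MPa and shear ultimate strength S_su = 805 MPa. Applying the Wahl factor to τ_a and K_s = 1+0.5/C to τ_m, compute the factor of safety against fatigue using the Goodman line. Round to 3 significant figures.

2.90

C = D/d = 62.0/10.9 = 5.6881; K_W = (4C−1)/(4C−4)+0.615/C = 1.2681; K_s = 1+0.5/C = 1.0879
F_a = (F_max−F_min)/2 = 341 N; F_m = (F_max+F_min)/2 = 1189 N
τ_a = K_W·8F_aD/(πd³) = 1.2681 × 41.573 = 52.718 MPa
τ_m = K_s·8F_mD/(πd³) = 1.0879 × 144.96 = 157.7 MPa
Goodman: 1/n_f = τ_a/S_se + τ_m/S_su = 52.718/353 + 157.7/805 = 0.14934 + 0.19590 = 0.34524
n_f = 1/0.34524 = 2.897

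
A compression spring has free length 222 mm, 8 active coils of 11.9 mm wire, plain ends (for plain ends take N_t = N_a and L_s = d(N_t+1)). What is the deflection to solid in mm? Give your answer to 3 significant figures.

N_t = 8; L_s = 11.9·9 = 107.1 mm
δ_solid = L₀ − L_s = 222 − 107.1 = 114.9 mm

115 mm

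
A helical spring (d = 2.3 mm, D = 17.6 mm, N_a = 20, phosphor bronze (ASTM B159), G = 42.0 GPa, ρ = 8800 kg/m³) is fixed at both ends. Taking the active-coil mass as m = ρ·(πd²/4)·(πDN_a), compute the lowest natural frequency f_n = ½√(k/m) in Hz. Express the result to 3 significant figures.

91.3 Hz

k = Gd⁴/(8D³N_a) = (42.0×10³)(2.3⁴)/(8·17.6³·20) = 1.3474 N/mm = 1347.4 N/m
Wire length L = πDN_a = π·17.6·20 = 1105.8 mm
m = ρ·(πd²/4)·L = 8800 × 4.1548×10⁻⁶ m² × 1.1058 m = 0.040432 kg
f_n = ½√(k/m) = 0.5·√(1347.4/0.040432) = 0.5·√(33326) = 91.277 Hz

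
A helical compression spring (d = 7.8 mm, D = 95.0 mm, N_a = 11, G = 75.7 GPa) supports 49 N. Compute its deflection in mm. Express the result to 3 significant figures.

13.2 mm

k = Gd⁴/(8D³N_a) = (75.7×10³)(7.8⁴)/(8·95.0³·11) = 3.7138 N/mm
δ = F/k = 49 / 3.7138 = 13.194 mm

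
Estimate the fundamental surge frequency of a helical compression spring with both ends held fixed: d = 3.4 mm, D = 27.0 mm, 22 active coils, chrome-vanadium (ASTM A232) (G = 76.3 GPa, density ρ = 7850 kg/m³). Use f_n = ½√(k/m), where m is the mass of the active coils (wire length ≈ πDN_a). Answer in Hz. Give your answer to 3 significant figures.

k = Gd⁴/(8D³N_a) = (76.3×10³)(3.4⁴)/(8·27.0³·22) = 2.9433 N/mm = 2943.3 N/m
Wire length L = πDN_a = π·27.0·22 = 1866.1 mm
m = ρ·(πd²/4)·L = 7850 × 9.0792×10⁻⁶ m² × 1.8661 m = 0.133 kg
f_n = ½√(k/m) = 0.5·√(2943.3/0.133) = 0.5·√(22130) = 74.381 Hz

74.4 Hz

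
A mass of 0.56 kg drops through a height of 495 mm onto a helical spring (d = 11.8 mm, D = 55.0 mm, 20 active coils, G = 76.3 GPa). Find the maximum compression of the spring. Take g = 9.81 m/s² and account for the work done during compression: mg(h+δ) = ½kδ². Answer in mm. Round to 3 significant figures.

9.99 mm

k = Gd⁴/(8D³N_a) = (76.3×10³)(11.8⁴)/(8·55.0³·20) = 55.571 N/mm
W = mg = 0.56 × 9.81 = 5.4936 N
½kδ² − Wδ − Wh = 0 → δ = (W + √(W² + 2kWh))/k
δ = (5.4936 + √(30.18 + 302229))/55.571 = (5.4936 + 549.78)/55.571 = 9.9923 mm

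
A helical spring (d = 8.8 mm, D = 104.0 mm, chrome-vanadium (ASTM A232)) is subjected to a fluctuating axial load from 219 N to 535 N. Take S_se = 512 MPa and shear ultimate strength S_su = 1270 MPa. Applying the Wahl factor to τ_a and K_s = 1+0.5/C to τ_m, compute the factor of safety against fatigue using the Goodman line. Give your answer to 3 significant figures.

C = D/d = 104.0/8.8 = 11.8182; K_W = (4C−1)/(4C−4)+0.615/C = 1.1214; K_s = 1+0.5/C = 1.0423
F_a = (F_max−F_min)/2 = 158 N; F_m = (F_max+F_min)/2 = 377 N
τ_a = K_W·8F_aD/(πd³) = 1.1214 × 61.402 = 68.854 MPa
τ_m = K_s·8F_mD/(πd³) = 1.0423 × 146.51 = 152.71 MPa
Goodman: 1/n_f = τ_a/S_se + τ_m/S_su = 68.854/512 + 152.71/1270 = 0.13448 + 0.12024 = 0.25472
n_f = 1/0.25472 = 3.926

3.93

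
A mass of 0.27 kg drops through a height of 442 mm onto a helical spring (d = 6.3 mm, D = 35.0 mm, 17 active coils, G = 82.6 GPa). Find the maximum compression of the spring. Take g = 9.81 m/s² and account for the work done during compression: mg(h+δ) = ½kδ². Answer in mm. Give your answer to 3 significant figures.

k = Gd⁴/(8D³N_a) = (82.6×10³)(6.3⁴)/(8·35.0³·17) = 22.315 N/mm
W = mg = 0.27 × 9.81 = 2.6487 N
½kδ² − Wδ − Wh = 0 → δ = (W + √(W² + 2kWh))/k
δ = (2.6487 + √(7.0156 + 52249.8))/22.315 = (2.6487 + 228.6)/22.315 = 10.363 mm

10.4 mm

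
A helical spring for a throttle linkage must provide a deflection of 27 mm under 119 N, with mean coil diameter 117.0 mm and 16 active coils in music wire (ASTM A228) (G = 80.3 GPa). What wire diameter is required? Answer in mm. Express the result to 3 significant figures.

10.3 mm

Required rate k = F/δ = 119/27 = 4.4074 N/mm
d = (8D³N_a·k / G)^(1/4) = (8·117.0³·16·4.4074 / (80.3×10³))^0.25
  = (11252)^0.25 = 10.2993 mm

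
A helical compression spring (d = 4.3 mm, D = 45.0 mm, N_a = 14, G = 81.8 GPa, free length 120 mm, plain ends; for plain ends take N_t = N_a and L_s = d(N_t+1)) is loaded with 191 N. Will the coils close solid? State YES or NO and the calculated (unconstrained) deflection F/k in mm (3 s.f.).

k = Gd⁴/(8D³N_a) = (81.8×10³)(4.3⁴)/(8·45.0³·14) = 2.7401 N/mm
N_t = 14; L_s = 4.3·15 = 64.5 mm; δ_solid = L₀ − L_s = 120 − 64.5 = 55.5 mm
δ = F/k = 191/2.7401 = 69.705 mm
δ ≥ δ_solid → spring goes solid

YES, δ = 69.7 mm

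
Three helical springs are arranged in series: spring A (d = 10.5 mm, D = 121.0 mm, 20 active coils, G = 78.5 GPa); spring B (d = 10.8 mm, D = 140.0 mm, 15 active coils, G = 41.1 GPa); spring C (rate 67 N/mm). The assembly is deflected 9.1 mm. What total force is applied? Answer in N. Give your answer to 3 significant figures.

k_A = Gd⁴/(8D³N_a) = (78.5×10³)(10.5⁴)/(8·121.0³·20) = 3.3663 N/mm
k_B = Gd⁴/(8D³N_a) = (41.1×10³)(10.8⁴)/(8·140.0³·15) = 1.6981 N/mm
Series: 1/k_eq = 1/3.3663 + 1/1.6981 + 1/67 = 0.90087; k_eq = 1.11 N/mm
F = k_eq·δ = 1.11·9.1 = 10.101 N

10.1 N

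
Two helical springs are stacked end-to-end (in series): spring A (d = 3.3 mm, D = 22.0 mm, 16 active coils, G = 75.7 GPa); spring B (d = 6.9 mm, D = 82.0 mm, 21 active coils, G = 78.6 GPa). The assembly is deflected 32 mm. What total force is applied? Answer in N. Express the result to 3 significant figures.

47.6 N

k_A = Gd⁴/(8D³N_a) = (75.7×10³)(3.3⁴)/(8·22.0³·16) = 6.5868 N/mm
k_B = Gd⁴/(8D³N_a) = (78.6×10³)(6.9⁴)/(8·82.0³·21) = 1.9234 N/mm
Series: 1/k_eq = 1/6.5868 + 1/1.9234 = 0.67173; k_eq = 1.4887 N/mm
F = k_eq·δ = 1.4887·32 = 47.638 N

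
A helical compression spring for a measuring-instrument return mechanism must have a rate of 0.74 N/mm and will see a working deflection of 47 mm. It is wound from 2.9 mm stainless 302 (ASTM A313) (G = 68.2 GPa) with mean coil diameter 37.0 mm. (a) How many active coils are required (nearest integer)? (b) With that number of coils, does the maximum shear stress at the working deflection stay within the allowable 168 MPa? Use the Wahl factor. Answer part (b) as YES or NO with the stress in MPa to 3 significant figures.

(a) 16 coils; (b) YES, τ_max = 150 MPa

N_a = Gd⁴/(8D³k) = (68.2×10³)(2.9⁴)/(8·37.0³·0.74) = 16.09 → N_a = 16
Actual rate k = Gd⁴/(8D³·16) = 0.74398 N/mm
Working load F = kδ = 0.74398·47 = 34.967 N
C = 37.0/2.9 = 12.7586; K_W = (4C−1)/(4C−4)+0.615/C = 1.1120
τ_max = K_W·8FD/(πd³) = 1.1120·135.08 = 150.21 MPa
τ_max ≤ 168 MPa → acceptable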